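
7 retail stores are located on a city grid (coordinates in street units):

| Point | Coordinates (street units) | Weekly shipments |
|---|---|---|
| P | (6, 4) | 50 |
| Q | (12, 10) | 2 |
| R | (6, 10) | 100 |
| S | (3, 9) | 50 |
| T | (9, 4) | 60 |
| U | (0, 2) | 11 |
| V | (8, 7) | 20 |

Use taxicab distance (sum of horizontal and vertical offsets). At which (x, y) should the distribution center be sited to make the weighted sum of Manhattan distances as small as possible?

Manhattan distance separates: Σwᵢ(|x−xᵢ|+|y−yᵢ|) = Σwᵢ|x−xᵢ| + Σwᵢ|y−yᵢ|, so x and y are optimised independently as 1-D weighted medians.
Total weight W = 293; half = 146.5.
x-coordinate, sorted with cumulative weight:
  x=0 (U, w=11) cum 11
  x=3 (S, w=50) cum 61
  x=6 (P, w=50) cum 111
  x=6 (R, w=100) cum 211  ← median
  x=8 (V, w=20) cum 231
  x=9 (T, w=60) cum 291
  x=12 (Q, w=2) cum 293
⇒ x* = 6
y-coordinate, sorted with cumulative weight:
  y=2 (U, w=11) cum 11
  y=4 (P, w=50) cum 61
  y=4 (T, w=60) cum 121
  y=7 (V, w=20) cum 141
  y=9 (S, w=50) cum 191  ← median
  y=10 (Q, w=2) cum 193
  y=10 (R, w=100) cum 293
⇒ y* = 9

(6, 9)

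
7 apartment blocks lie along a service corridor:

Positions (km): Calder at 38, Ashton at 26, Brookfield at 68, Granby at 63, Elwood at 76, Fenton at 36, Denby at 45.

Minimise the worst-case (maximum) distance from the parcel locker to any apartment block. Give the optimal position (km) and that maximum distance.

The 1-center on a line is the midpoint of the two extreme points: leftmost at 26, rightmost at 76.
Optimal location = (26 + 76)/2 = 51; maximum distance = (76 − 26)/2 = 25.

location 51, max distance 25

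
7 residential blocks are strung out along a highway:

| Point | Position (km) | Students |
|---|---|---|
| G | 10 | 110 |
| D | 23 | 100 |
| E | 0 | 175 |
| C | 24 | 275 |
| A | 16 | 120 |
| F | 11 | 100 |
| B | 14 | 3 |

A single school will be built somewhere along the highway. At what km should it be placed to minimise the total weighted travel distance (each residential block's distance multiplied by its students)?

For a sum of weighted absolute distances on a line, the optimum is the weighted median (not the mean). Total weight W = 883; half-weight = 441.5.
Sort by position and accumulate weight:
  km 0 (E, w=175) → cum 175
  km 10 (G, w=110) → cum 285
  km 11 (F, w=100) → cum 385
  km 14 (B, w=3) → cum 388
  km 16 (A, w=120) → cum 508  ≥ 441.5 → median here
  km 23 (D, w=100) → cum 608
  km 24 (C, w=275) → cum 883
Optimal location: km 16.

x = 16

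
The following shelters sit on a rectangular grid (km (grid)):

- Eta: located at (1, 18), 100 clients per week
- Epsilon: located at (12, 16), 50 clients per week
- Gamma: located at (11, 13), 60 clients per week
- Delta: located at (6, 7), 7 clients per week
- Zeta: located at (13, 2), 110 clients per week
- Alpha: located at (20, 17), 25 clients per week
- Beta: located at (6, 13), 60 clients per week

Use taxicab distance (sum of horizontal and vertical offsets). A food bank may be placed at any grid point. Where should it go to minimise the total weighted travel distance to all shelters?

(11, 13)

Manhattan distance separates: Σwᵢ(|x−xᵢ|+|y−yᵢ|) = Σwᵢ|x−xᵢ| + Σwᵢ|y−yᵢ|, so x and y are optimised independently as 1-D weighted medians.
Total weight W = 412; half = 206.
x-coordinate, sorted with cumulative weight:
  x=1 (Eta, w=100) cum 100
  x=6 (Delta, w=7) cum 107
  x=6 (Beta, w=60) cum 167
  x=11 (Gamma, w=60) cum 227  ← median
  x=12 (Epsilon, w=50) cum 277
  x=13 (Zeta, w=110) cum 387
  x=20 (Alpha, w=25) cum 412
⇒ x* = 11
y-coordinate, sorted with cumulative weight:
  y=2 (Zeta, w=110) cum 110
  y=7 (Delta, w=7) cum 117
  y=13 (Gamma, w=60) cum 177
  y=13 (Beta, w=60) cum 237  ← median
  y=16 (Epsilon, w=50) cum 287
  y=17 (Alpha, w=25) cum 312
  y=18 (Eta, w=100) cum 412
⇒ y* = 13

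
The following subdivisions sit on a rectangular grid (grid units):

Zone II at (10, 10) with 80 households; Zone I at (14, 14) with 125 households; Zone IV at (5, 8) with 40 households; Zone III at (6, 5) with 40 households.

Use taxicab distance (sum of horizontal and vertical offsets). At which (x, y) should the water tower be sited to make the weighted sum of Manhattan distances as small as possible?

Manhattan distance separates: Σwᵢ(|x−xᵢ|+|y−yᵢ|) = Σwᵢ|x−xᵢ| + Σwᵢ|y−yᵢ|, so x and y are optimised independently as 1-D weighted medians.
Total weight W = 285; half = 142.5.
x-coordinate, sorted with cumulative weight:
  x=5 (Zone IV, w=40) cum 40
  x=6 (Zone III, w=40) cum 80
  x=10 (Zone II, w=80) cum 160  ← median
  x=14 (Zone I, w=125) cum 285
⇒ x* = 10
y-coordinate, sorted with cumulative weight:
  y=5 (Zone III, w=40) cum 40
  y=8 (Zone IV, w=40) cum 80
  y=10 (Zone II, w=80) cum 160  ← median
  y=14 (Zone I, w=125) cum 285
⇒ y* = 10

(10, 10)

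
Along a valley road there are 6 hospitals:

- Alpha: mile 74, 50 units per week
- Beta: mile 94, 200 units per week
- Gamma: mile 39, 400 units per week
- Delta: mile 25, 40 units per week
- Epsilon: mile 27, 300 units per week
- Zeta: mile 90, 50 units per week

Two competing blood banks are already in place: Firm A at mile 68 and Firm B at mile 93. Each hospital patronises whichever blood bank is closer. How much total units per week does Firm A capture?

790

The indifferent point is the midpoint (68+93)/2 = 80.5; hospitals left of it (closer to Firm A at 68) go to Firm A, those right go to Firm B.
  Delta at 25 (w=40) → Firm A
  Epsilon at 27 (w=300) → Firm A
  Gamma at 39 (w=400) → Firm A
  Alpha at 74 (w=50) → Firm A
  Zeta at 90 (w=50) → Firm B
  Beta at 94 (w=200) → Firm B
Firm A captures 790; Firm B captures 250.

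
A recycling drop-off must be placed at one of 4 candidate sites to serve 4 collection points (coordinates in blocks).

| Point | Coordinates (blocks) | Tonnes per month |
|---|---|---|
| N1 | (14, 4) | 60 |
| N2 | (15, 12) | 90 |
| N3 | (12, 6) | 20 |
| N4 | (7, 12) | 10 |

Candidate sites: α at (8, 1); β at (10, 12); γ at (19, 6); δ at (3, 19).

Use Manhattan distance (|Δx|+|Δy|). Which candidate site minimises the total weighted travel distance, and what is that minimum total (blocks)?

β, total 1360 blocks

Total weighted distance at each candidate:
  α (8, 1): total = 2460
  β (10, 12): total = 1360
  γ (19, 6): total = 1640
  δ (3, 19): total = 3820
Minimum is at β with total 1360 blocks.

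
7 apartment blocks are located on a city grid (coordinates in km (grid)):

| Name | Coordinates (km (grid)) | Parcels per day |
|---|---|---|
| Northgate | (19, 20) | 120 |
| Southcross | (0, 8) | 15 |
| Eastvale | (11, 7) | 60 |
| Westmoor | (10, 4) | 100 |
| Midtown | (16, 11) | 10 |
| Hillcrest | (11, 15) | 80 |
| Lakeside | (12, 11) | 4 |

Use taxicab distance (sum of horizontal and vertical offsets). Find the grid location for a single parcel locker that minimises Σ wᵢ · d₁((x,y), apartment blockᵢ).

(11, 15)

Manhattan distance separates: Σwᵢ(|x−xᵢ|+|y−yᵢ|) = Σwᵢ|x−xᵢ| + Σwᵢ|y−yᵢ|, so x and y are optimised independently as 1-D weighted medians.
Total weight W = 389; half = 194.5.
x-coordinate, sorted with cumulative weight:
  x=0 (Southcross, w=15) cum 15
  x=10 (Westmoor, w=100) cum 115
  x=11 (Eastvale, w=60) cum 175
  x=11 (Hillcrest, w=80) cum 255  ← median
  x=12 (Lakeside, w=4) cum 259
  x=16 (Midtown, w=10) cum 269
  x=19 (Northgate, w=120) cum 389
⇒ x* = 11
y-coordinate, sorted with cumulative weight:
  y=4 (Westmoor, w=100) cum 100
  y=7 (Eastvale, w=60) cum 160
  y=8 (Southcross, w=15) cum 175
  y=11 (Midtown, w=10) cum 185
  y=11 (Lakeside, w=4) cum 189
  y=15 (Hillcrest, w=80) cum 269  ← median
  y=20 (Northgate, w=120) cum 389
⇒ y* = 15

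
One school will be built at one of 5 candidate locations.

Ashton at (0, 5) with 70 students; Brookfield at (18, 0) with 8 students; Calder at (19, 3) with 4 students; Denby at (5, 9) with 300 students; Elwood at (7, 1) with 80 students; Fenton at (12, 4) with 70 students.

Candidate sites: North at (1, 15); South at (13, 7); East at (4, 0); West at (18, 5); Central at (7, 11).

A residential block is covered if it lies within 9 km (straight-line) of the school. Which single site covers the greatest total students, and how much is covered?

Coverage radius r = 9 km; a point is covered iff (Δx)²+(Δy)² ≤ 9² = 81.
  North (1, 15): covers {Denby} → 300
  South (13, 7): covers {Brookfield, Calder, Denby, Elwood, Fenton} → 462
  East (4, 0): covers {Ashton, Elwood, Fenton} → 220
  West (18, 5): covers {Brookfield, Calder, Fenton} → 82
  Central (7, 11): covers {Denby, Fenton} → 370
Maximum coverage at South: 462 students.

South, covering 462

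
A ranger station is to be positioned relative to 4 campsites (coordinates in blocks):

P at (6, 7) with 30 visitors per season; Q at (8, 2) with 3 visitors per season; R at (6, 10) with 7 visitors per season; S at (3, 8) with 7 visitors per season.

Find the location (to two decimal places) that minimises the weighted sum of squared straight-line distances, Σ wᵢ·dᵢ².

(5.68, 7.28)

The minimiser of Σwᵢ‖p−pᵢ‖² is the weighted centroid p* = (Σwᵢpᵢ)/(Σwᵢ).
Σwᵢ = 47.
Σwᵢxᵢ = 30·6 + 3·8 + 7·6 + 7·3 = 267.
Σwᵢyᵢ = 30·7 + 3·2 + 7·10 + 7·8 = 342.
x* = 267/47 = 5.68, y* = 342/47 = 7.28.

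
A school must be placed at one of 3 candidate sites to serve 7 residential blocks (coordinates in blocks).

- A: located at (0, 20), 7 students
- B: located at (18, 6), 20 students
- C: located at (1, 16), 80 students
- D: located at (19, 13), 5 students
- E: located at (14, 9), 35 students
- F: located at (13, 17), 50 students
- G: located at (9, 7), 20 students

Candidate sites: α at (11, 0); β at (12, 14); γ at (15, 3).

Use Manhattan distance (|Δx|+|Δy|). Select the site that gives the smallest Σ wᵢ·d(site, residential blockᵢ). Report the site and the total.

β, total 2131 blocks

Total weighted distance at each candidate:
  α (11, 0): total = 4212
  β (12, 14): total = 2131
  γ (15, 3): total = 3819
Minimum is at β with total 2131 blocks.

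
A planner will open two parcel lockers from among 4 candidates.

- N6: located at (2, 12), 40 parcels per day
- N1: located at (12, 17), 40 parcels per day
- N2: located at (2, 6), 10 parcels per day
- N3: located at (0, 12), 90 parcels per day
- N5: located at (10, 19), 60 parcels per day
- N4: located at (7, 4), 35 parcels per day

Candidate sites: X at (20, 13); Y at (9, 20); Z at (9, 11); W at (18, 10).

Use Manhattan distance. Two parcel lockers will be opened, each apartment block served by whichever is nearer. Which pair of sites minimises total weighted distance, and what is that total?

{Y, Z}, total 2015

Evaluate every pair (each demand assigned to the nearer of the two):
  {Y, Z}: total = 2015
  {X, Z}: total = 2555
  {Z, W}: total = 2555
  {Y, W}: total = 3285
  {X, Y}: total = 3330
  {X, W}: total = 4755
Best pair: {Y, Z} with total 2015.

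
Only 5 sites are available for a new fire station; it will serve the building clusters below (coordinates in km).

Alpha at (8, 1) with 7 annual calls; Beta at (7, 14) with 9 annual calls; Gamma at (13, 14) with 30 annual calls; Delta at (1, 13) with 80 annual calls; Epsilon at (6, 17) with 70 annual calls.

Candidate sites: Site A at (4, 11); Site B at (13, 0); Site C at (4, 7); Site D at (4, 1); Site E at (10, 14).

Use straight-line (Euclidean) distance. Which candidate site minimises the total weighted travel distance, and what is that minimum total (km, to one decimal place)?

Site A, total 1129.3 km

Total weighted distance at each candidate:
  Site A (4, 11): total = 1129.3
  Site B (13, 0): total = 3295.1
  Site C (4, 7): total = 1711.6
  Site D (4, 1): total = 2740.7
  Site E (10, 14): total = 1283.5
Minimum is at Site A with total 1129.3 km.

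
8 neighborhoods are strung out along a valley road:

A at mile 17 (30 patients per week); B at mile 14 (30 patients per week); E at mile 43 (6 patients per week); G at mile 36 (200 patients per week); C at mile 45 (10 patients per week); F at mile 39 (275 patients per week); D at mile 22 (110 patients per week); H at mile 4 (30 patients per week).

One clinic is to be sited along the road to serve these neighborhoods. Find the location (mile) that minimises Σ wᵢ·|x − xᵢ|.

For a sum of weighted absolute distances on a line, the optimum is the weighted median (not the mean). Total weight W = 691; half-weight = 345.5.
Sort by position and accumulate weight:
  mile 4 (H, w=30) → cum 30
  mile 14 (B, w=30) → cum 60
  mile 17 (A, w=30) → cum 90
  mile 22 (D, w=110) → cum 200
  mile 36 (G, w=200) → cum 400  ≥ 345.5 → median here
  mile 39 (F, w=275) → cum 675
  mile 43 (E, w=6) → cum 681
  mile 45 (C, w=10) → cum 691
Optimal location: mile 36.

x = 36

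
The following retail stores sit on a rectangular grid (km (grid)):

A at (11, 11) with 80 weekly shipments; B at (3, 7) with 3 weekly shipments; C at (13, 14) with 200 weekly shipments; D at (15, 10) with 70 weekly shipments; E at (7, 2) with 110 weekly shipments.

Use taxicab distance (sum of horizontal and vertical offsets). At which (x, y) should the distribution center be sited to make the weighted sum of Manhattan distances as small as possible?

Manhattan distance separates: Σwᵢ(|x−xᵢ|+|y−yᵢ|) = Σwᵢ|x−xᵢ| + Σwᵢ|y−yᵢ|, so x and y are optimised independently as 1-D weighted medians.
Total weight W = 463; half = 231.5.
x-coordinate, sorted with cumulative weight:
  x=3 (B, w=3) cum 3
  x=7 (E, w=110) cum 113
  x=11 (A, w=80) cum 193
  x=13 (C, w=200) cum 393  ← median
  x=15 (D, w=70) cum 463
⇒ x* = 13
y-coordinate, sorted with cumulative weight:
  y=2 (E, w=110) cum 110
  y=7 (B, w=3) cum 113
  y=10 (D, w=70) cum 183
  y=11 (A, w=80) cum 263  ← median
  y=14 (C, w=200) cum 463
⇒ y* = 11

(13, 11)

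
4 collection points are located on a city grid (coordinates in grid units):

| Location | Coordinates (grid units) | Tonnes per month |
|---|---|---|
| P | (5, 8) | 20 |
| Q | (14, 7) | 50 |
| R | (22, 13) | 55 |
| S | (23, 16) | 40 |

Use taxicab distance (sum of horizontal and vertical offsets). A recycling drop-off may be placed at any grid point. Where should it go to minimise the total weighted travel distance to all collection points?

Manhattan distance separates: Σwᵢ(|x−xᵢ|+|y−yᵢ|) = Σwᵢ|x−xᵢ| + Σwᵢ|y−yᵢ|, so x and y are optimised independently as 1-D weighted medians.
Total weight W = 165; half = 82.5.
x-coordinate, sorted with cumulative weight:
  x=5 (P, w=20) cum 20
  x=14 (Q, w=50) cum 70
  x=22 (R, w=55) cum 125  ← median
  x=23 (S, w=40) cum 165
⇒ x* = 22
y-coordinate, sorted with cumulative weight:
  y=7 (Q, w=50) cum 50
  y=8 (P, w=20) cum 70
  y=13 (R, w=55) cum 125  ← median
  y=16 (S, w=40) cum 165
⇒ y* = 13

(22, 13)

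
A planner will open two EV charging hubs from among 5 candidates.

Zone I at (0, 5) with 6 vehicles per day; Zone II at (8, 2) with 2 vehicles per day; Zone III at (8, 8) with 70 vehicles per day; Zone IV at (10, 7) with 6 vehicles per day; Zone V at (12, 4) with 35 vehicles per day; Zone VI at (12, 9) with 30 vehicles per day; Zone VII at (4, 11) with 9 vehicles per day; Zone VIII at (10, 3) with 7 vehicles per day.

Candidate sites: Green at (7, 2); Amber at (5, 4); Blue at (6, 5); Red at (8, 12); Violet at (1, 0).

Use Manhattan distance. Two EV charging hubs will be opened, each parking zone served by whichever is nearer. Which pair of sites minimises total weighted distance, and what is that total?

Evaluate every pair (each demand assigned to the nearer of the two):
  {Blue, Red}: total = 904
  {Amber, Red}: total = 910
  {Green, Red}: total = 912
  {Green, Blue}: total = 1069
  {Amber, Blue}: total = 1091
  {Blue, Violet}: total = 1091
  {Red, Violet}: total = 1128
  {Green, Amber}: total = 1281
  {Amber, Violet}: total = 1303
  {Green, Violet}: total = 1317
Best pair: {Blue, Red} with total 904.

{Blue, Red}, total 904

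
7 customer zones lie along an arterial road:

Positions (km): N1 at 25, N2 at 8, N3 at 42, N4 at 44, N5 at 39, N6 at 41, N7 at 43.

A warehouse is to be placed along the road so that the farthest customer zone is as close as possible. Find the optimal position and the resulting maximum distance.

location 26, max distance 18

The 1-center on a line is the midpoint of the two extreme points: leftmost at 8, rightmost at 44.
Optimal location = (8 + 44)/2 = 26; maximum distance = (44 − 8)/2 = 18.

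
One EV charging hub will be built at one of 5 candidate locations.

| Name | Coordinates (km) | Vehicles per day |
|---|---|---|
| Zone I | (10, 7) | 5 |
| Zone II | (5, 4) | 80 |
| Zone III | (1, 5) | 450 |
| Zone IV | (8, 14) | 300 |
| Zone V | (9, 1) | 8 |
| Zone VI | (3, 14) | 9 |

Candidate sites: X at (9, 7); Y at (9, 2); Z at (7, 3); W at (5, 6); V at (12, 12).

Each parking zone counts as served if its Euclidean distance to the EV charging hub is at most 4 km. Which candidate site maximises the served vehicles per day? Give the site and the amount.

Z, covering 88

Coverage radius r = 4 km; a point is covered iff (Δx)²+(Δy)² ≤ 4² = 16.
  X (9, 7): covers {Zone I} → 5
  Y (9, 2): covers {Zone V} → 8
  Z (7, 3): covers {Zone II, Zone V} → 88
  W (5, 6): covers {Zone II} → 80
  V (12, 12): covers {none} → 0
Maximum coverage at Z: 88 vehicles per day.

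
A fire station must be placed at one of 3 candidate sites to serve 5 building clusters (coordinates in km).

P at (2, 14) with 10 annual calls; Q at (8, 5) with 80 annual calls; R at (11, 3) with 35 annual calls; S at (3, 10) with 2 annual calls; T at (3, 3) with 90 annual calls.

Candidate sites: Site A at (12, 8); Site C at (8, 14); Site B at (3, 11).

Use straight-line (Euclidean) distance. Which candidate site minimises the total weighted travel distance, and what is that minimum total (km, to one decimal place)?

Total weighted distance at each candidate:
  Site A (12, 8): total = 1640.1
  Site C (8, 14): total = 2279.3
  Site B (3, 11): total = 1774.4
Minimum is at Site A with total 1640.1 km.

Site A, total 1640.1 km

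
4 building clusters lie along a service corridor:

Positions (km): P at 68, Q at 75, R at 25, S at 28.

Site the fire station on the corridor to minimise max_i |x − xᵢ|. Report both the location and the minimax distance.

The 1-center on a line is the midpoint of the two extreme points: leftmost at 25, rightmost at 75.
Optimal location = (25 + 75)/2 = 50; maximum distance = (75 − 25)/2 = 25.

location 50, max distance 25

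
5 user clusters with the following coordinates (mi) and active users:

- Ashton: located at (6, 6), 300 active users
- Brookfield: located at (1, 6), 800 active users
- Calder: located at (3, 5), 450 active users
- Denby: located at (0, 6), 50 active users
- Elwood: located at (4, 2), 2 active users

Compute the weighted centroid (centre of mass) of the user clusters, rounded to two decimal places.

(2.47, 5.71)

The minimiser of Σwᵢ‖p−pᵢ‖² is the weighted centroid p* = (Σwᵢpᵢ)/(Σwᵢ).
Σwᵢ = 1602.
Σwᵢxᵢ = 300·6 + 800·1 + 450·3 + 50·0 + 2·4 = 3958.
Σwᵢyᵢ = 300·6 + 800·6 + 450·5 + 50·6 + 2·2 = 9154.
x* = 3958/1602 = 2.47, y* = 9154/1602 = 5.71.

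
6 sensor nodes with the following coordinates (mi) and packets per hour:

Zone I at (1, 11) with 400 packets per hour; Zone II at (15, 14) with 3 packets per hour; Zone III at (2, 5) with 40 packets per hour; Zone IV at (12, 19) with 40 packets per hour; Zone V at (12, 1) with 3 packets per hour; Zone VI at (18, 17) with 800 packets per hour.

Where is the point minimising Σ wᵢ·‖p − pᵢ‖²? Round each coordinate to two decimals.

(12.01, 14.78)

The minimiser of Σwᵢ‖p−pᵢ‖² is the weighted centroid p* = (Σwᵢpᵢ)/(Σwᵢ).
Σwᵢ = 1286.
Σwᵢxᵢ = 400·1 + 3·15 + 40·2 + 40·12 + 3·12 + 800·18 = 15441.
Σwᵢyᵢ = 400·11 + 3·14 + 40·5 + 40·19 + 3·1 + 800·17 = 19005.
x* = 15441/1286 = 12.01, y* = 19005/1286 = 14.78.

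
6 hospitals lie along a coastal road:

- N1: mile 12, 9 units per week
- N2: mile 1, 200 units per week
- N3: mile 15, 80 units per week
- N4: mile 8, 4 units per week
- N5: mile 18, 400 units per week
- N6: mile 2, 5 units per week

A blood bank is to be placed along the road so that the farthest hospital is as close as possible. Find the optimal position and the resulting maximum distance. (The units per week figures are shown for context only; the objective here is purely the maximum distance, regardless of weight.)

location 9.5, max distance 8.5

The 1-center on a line is the midpoint of the two extreme points: leftmost at 1, rightmost at 18.
Optimal location = (1 + 18)/2 = 9.5; maximum distance = (18 − 1)/2 = 8.5.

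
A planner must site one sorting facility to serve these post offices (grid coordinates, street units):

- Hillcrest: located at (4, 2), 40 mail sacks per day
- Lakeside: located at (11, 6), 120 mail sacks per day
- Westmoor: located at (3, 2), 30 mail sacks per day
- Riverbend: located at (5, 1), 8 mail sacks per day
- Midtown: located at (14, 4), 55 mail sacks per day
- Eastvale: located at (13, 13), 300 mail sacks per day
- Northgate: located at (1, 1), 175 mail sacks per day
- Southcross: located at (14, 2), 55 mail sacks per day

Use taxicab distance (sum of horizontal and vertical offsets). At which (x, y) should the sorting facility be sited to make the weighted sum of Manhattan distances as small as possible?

(13, 6)

Manhattan distance separates: Σwᵢ(|x−xᵢ|+|y−yᵢ|) = Σwᵢ|x−xᵢ| + Σwᵢ|y−yᵢ|, so x and y are optimised independently as 1-D weighted medians.
Total weight W = 783; half = 391.5.
x-coordinate, sorted with cumulative weight:
  x=1 (Northgate, w=175) cum 175
  x=3 (Westmoor, w=30) cum 205
  x=4 (Hillcrest, w=40) cum 245
  x=5 (Riverbend, w=8) cum 253
  x=11 (Lakeside, w=120) cum 373
  x=13 (Eastvale, w=300) cum 673  ← median
  x=14 (Midtown, w=55) cum 728
  x=14 (Southcross, w=55) cum 783
⇒ x* = 13
y-coordinate, sorted with cumulative weight:
  y=1 (Riverbend, w=8) cum 8
  y=1 (Northgate, w=175) cum 183
  y=2 (Hillcrest, w=40) cum 223
  y=2 (Westmoor, w=30) cum 253
  y=2 (Southcross, w=55) cum 308
  y=4 (Midtown, w=55) cum 363
  y=6 (Lakeside, w=120) cum 483  ← median
  y=13 (Eastvale, w=300) cum 783
⇒ y* = 6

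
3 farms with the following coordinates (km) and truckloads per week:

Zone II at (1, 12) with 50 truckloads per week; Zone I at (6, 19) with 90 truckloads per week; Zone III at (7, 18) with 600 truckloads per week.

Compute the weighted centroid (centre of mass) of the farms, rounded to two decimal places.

The minimiser of Σwᵢ‖p−pᵢ‖² is the weighted centroid p* = (Σwᵢpᵢ)/(Σwᵢ).
Σwᵢ = 740.
Σwᵢxᵢ = 50·1 + 90·6 + 600·7 = 4790.
Σwᵢyᵢ = 50·12 + 90·19 + 600·18 = 13110.
x* = 4790/740 = 6.47, y* = 13110/740 = 17.72.

(6.47, 17.72)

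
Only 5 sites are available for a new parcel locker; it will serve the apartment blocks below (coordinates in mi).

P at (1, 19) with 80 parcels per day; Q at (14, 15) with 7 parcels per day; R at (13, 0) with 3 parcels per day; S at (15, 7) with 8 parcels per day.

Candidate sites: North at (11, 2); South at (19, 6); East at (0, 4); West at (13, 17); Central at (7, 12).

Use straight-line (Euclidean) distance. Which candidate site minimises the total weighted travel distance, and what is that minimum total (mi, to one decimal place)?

Total weighted distance at each candidate:
  North (11, 2): total = 1730.9
  South (19, 6): total = 1906.8
  East (0, 4): total = 1490.5
  West (13, 17): total = 1121.5
  Central (7, 12): total = 906.6
Minimum is at Central with total 906.6 mi.

Central, total 906.6 mi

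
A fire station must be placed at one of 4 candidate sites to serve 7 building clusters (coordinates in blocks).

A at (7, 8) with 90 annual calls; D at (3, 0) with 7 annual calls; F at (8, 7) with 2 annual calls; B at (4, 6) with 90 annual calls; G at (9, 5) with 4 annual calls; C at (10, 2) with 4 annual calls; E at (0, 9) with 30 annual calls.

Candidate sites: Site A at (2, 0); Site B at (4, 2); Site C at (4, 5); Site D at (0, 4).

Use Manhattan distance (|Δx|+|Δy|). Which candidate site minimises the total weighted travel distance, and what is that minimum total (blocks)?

Total weighted distance at each candidate:
  Site A (2, 0): total = 2341
  Site B (4, 2): total = 1595
  Site C (4, 5): total = 980
  Site D (0, 4): total = 1839
Minimum is at Site C with total 980 blocks.

Site C, total 980 blocks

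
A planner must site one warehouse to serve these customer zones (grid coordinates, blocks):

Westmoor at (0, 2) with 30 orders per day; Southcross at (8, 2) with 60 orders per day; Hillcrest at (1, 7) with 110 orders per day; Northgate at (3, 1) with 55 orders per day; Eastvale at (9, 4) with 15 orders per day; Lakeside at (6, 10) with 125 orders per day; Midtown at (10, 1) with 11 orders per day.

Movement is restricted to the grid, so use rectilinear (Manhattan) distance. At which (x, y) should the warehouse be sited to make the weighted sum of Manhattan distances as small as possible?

Manhattan distance separates: Σwᵢ(|x−xᵢ|+|y−yᵢ|) = Σwᵢ|x−xᵢ| + Σwᵢ|y−yᵢ|, so x and y are optimised independently as 1-D weighted medians.
Total weight W = 406; half = 203.
x-coordinate, sorted with cumulative weight:
  x=0 (Westmoor, w=30) cum 30
  x=1 (Hillcrest, w=110) cum 140
  x=3 (Northgate, w=55) cum 195
  x=6 (Lakeside, w=125) cum 320  ← median
  x=8 (Southcross, w=60) cum 380
  x=9 (Eastvale, w=15) cum 395
  x=10 (Midtown, w=11) cum 406
⇒ x* = 6
y-coordinate, sorted with cumulative weight:
  y=1 (Northgate, w=55) cum 55
  y=1 (Midtown, w=11) cum 66
  y=2 (Westmoor, w=30) cum 96
  y=2 (Southcross, w=60) cum 156
  y=4 (Eastvale, w=15) cum 171
  y=7 (Hillcrest, w=110) cum 281  ← median
  y=10 (Lakeside, w=125) cum 406
⇒ y* = 7

(6, 7)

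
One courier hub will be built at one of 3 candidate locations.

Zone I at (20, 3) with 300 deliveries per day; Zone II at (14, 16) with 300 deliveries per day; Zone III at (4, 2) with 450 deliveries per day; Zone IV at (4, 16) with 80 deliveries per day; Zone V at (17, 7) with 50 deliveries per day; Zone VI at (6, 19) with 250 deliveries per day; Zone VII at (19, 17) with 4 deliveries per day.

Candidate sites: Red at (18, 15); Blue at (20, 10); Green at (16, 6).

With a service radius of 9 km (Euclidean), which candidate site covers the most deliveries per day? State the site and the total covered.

Coverage radius r = 9 km; a point is covered iff (Δx)²+(Δy)² ≤ 9² = 81.
  Red (18, 15): covers {Zone II, Zone V, Zone VII} → 354
  Blue (20, 10): covers {Zone I, Zone II, Zone V, Zone VII} → 654
  Green (16, 6): covers {Zone I, Zone V} → 350
Maximum coverage at Blue: 654 deliveries per day.

Blue, covering 654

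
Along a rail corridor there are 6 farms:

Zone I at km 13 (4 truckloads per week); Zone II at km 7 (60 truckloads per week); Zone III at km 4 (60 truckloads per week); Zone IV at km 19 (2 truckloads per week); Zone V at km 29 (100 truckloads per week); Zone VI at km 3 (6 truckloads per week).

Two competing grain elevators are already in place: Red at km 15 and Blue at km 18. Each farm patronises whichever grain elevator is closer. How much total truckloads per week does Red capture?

130

The indifferent point is the midpoint (15+18)/2 = 16.5; farms left of it (closer to Red at 15) go to Red, those right go to Blue.
  Zone VI at 3 (w=6) → Red
  Zone III at 4 (w=60) → Red
  Zone II at 7 (w=60) → Red
  Zone I at 13 (w=4) → Red
  Zone IV at 19 (w=2) → Blue
  Zone V at 29 (w=100) → Blue
Red captures 130; Blue captures 102.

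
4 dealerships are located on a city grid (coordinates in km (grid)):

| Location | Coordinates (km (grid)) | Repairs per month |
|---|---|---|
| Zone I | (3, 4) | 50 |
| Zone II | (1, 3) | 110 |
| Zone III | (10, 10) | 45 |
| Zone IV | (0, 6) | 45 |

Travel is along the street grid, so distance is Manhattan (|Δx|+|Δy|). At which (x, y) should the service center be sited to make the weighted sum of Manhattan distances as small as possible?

(1, 4)

Manhattan distance separates: Σwᵢ(|x−xᵢ|+|y−yᵢ|) = Σwᵢ|x−xᵢ| + Σwᵢ|y−yᵢ|, so x and y are optimised independently as 1-D weighted medians.
Total weight W = 250; half = 125.
x-coordinate, sorted with cumulative weight:
  x=0 (Zone IV, w=45) cum 45
  x=1 (Zone II, w=110) cum 155  ← median
  x=3 (Zone I, w=50) cum 205
  x=10 (Zone III, w=45) cum 250
⇒ x* = 1
y-coordinate, sorted with cumulative weight:
  y=3 (Zone II, w=110) cum 110
  y=4 (Zone I, w=50) cum 160  ← median
  y=6 (Zone IV, w=45) cum 205
  y=10 (Zone III, w=45) cum 250
⇒ y* = 4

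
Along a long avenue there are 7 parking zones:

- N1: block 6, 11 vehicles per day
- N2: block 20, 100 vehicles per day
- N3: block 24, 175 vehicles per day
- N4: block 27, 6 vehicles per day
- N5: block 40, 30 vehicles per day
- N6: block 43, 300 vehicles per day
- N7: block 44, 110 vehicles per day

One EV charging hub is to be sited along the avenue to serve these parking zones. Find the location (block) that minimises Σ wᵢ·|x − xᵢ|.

For a sum of weighted absolute distances on a line, the optimum is the weighted median (not the mean). Total weight W = 732; half-weight = 366.
Sort by position and accumulate weight:
  block 6 (N1, w=11) → cum 11
  block 20 (N2, w=100) → cum 111
  block 24 (N3, w=175) → cum 286
  block 27 (N4, w=6) → cum 292
  block 40 (N5, w=30) → cum 322
  block 43 (N6, w=300) → cum 622  ≥ 366 → median here
  block 44 (N7, w=110) → cum 732
Optimal location: block 43.

x = 43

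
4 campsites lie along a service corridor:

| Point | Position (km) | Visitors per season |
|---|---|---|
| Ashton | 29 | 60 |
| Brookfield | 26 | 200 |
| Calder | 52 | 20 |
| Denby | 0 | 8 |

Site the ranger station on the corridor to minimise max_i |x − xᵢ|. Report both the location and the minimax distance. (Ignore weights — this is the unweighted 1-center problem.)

The 1-center on a line is the midpoint of the two extreme points: leftmost at 0, rightmost at 52.
Optimal location = (0 + 52)/2 = 26; maximum distance = (52 − 0)/2 = 26.

location 26, max distance 26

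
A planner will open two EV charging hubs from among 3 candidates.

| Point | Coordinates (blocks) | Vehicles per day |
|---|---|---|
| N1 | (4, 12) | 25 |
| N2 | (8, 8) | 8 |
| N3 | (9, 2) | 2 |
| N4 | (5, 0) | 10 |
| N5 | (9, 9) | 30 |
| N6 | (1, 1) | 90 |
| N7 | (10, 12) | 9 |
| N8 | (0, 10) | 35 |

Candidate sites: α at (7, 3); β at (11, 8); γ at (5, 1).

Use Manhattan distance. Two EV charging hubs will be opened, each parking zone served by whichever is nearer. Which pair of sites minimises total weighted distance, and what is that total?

{β, γ}, total 1269

Evaluate every pair (each demand assigned to the nearer of the two):
  {β, γ}: total = 1269
  {α, γ}: total = 1562
  {α, β}: total = 1665
Best pair: {β, γ} with total 1269.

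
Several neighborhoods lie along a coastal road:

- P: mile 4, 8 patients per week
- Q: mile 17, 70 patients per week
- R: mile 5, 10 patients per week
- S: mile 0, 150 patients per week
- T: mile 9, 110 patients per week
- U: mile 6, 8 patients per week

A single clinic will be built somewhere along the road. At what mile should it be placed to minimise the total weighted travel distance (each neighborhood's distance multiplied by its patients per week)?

For a sum of weighted absolute distances on a line, the optimum is the weighted median (not the mean). Total weight W = 356; half-weight = 178.
Sort by position and accumulate weight:
  mile 0 (S, w=150) → cum 150
  mile 4 (P, w=8) → cum 158
  mile 5 (R, w=10) → cum 168
  mile 6 (U, w=8) → cum 176
  mile 9 (T, w=110) → cum 286  ≥ 178 → median here
  mile 17 (Q, w=70) → cum 356
Optimal location: mile 9.

x = 9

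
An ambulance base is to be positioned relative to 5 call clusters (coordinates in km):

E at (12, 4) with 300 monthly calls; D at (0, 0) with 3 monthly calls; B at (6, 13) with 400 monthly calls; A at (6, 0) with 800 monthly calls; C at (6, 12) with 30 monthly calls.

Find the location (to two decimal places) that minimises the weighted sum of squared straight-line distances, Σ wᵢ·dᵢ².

The minimiser of Σwᵢ‖p−pᵢ‖² is the weighted centroid p* = (Σwᵢpᵢ)/(Σwᵢ).
Σwᵢ = 1533.
Σwᵢxᵢ = 300·12 + 3·0 + 400·6 + 800·6 + 30·6 = 10980.
Σwᵢyᵢ = 300·4 + 3·0 + 400·13 + 800·0 + 30·12 = 6760.
x* = 10980/1533 = 7.16, y* = 6760/1533 = 4.41.

(7.16, 4.41)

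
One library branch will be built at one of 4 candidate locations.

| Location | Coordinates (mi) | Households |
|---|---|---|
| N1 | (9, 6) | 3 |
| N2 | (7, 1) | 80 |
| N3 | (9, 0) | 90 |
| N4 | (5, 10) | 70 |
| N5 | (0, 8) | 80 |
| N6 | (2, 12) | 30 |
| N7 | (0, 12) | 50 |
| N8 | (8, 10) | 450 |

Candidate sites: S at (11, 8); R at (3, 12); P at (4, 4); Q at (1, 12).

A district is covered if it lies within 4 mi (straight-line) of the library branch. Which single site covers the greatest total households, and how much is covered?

S, covering 453

Coverage radius r = 4 mi; a point is covered iff (Δx)²+(Δy)² ≤ 4² = 16.
  S (11, 8): covers {N1, N8} → 453
  R (3, 12): covers {N4, N6, N7} → 150
  P (4, 4): covers {none} → 0
  Q (1, 12): covers {N6, N7} → 80
Maximum coverage at S: 453 households.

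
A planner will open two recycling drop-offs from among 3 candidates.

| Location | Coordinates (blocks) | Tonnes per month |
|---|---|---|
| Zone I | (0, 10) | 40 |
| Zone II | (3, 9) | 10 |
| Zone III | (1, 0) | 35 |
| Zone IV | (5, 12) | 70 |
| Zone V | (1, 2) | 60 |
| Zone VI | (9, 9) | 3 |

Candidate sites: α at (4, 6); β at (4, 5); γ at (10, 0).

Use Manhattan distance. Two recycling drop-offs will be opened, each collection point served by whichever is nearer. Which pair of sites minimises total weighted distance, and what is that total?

Evaluate every pair (each demand assigned to the nearer of the two):
  {α, β}: total = 1514
  {α, γ}: total = 1609
  {β, γ}: total = 1637
Best pair: {α, β} with total 1514.

{α, β}, total 1514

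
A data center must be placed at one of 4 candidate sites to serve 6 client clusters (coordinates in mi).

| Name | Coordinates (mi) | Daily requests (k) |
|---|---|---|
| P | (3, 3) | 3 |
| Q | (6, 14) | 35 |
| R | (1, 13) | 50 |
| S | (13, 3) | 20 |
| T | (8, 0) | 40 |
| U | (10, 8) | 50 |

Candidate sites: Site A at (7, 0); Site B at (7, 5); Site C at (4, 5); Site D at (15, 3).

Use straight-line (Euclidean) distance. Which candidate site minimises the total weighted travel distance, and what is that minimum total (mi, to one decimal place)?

Site B, total 1372.9 mi

Total weighted distance at each candidate:
  Site A (7, 0): total = 1823.5
  Site B (7, 5): total = 1372.9
  Site C (4, 5): total = 1532.5
  Site D (15, 3): total = 2091.9
Minimum is at Site B with total 1372.9 mi.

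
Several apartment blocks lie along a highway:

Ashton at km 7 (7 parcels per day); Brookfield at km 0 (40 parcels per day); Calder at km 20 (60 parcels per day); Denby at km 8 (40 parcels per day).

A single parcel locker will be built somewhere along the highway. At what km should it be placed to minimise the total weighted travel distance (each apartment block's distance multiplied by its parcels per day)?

For a sum of weighted absolute distances on a line, the optimum is the weighted median (not the mean). Total weight W = 147; half-weight = 73.5.
Sort by position and accumulate weight:
  km 0 (Brookfield, w=40) → cum 40
  km 7 (Ashton, w=7) → cum 47
  km 8 (Denby, w=40) → cum 87  ≥ 73.5 → median here
  km 20 (Calder, w=60) → cum 147
Optimal location: km 8.

x = 8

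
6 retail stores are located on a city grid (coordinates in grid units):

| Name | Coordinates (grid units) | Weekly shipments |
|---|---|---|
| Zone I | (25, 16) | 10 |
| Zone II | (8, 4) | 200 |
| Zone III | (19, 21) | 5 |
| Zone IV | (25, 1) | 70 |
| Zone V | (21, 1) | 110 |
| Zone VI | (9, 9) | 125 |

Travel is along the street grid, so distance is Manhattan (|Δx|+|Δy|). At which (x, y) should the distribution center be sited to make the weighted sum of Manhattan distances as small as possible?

Manhattan distance separates: Σwᵢ(|x−xᵢ|+|y−yᵢ|) = Σwᵢ|x−xᵢ| + Σwᵢ|y−yᵢ|, so x and y are optimised independently as 1-D weighted medians.
Total weight W = 520; half = 260.
x-coordinate, sorted with cumulative weight:
  x=8 (Zone II, w=200) cum 200
  x=9 (Zone VI, w=125) cum 325  ← median
  x=19 (Zone III, w=5) cum 330
  x=21 (Zone V, w=110) cum 440
  x=25 (Zone I, w=10) cum 450
  x=25 (Zone IV, w=70) cum 520
⇒ x* = 9
y-coordinate, sorted with cumulative weight:
  y=1 (Zone IV, w=70) cum 70
  y=1 (Zone V, w=110) cum 180
  y=4 (Zone II, w=200) cum 380  ← median
  y=9 (Zone VI, w=125) cum 505
  y=16 (Zone I, w=10) cum 515
  y=21 (Zone III, w=5) cum 520
⇒ y* = 4

(9, 4)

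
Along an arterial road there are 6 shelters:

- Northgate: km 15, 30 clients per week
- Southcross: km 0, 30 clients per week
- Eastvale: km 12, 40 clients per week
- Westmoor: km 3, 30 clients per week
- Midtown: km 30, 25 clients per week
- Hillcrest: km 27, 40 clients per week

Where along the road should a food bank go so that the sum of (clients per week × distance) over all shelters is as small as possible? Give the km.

x = 12

For a sum of weighted absolute distances on a line, the optimum is the weighted median (not the mean). Total weight W = 195; half-weight = 97.5.
Sort by position and accumulate weight:
  km 0 (Southcross, w=30) → cum 30
  km 3 (Westmoor, w=30) → cum 60
  km 12 (Eastvale, w=40) → cum 100  ≥ 97.5 → median here
  km 15 (Northgate, w=30) → cum 130
  km 27 (Hillcrest, w=40) → cum 170
  km 30 (Midtown, w=25) → cum 195
Optimal location: km 12.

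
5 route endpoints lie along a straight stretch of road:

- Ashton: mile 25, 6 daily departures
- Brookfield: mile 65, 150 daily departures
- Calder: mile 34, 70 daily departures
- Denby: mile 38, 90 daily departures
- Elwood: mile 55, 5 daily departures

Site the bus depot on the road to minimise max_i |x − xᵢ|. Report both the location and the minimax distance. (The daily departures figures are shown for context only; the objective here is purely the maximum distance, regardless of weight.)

The 1-center on a line is the midpoint of the two extreme points: leftmost at 25, rightmost at 65.
Optimal location = (25 + 65)/2 = 45; maximum distance = (65 − 25)/2 = 20.

location 45, max distance 20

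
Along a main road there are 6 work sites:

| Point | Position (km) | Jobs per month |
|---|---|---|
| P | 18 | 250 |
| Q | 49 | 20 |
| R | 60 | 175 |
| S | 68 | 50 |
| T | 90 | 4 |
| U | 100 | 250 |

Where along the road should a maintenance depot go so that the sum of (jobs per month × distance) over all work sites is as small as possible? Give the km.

x = 60

For a sum of weighted absolute distances on a line, the optimum is the weighted median (not the mean). Total weight W = 749; half-weight = 374.5.
Sort by position and accumulate weight:
  km 18 (P, w=250) → cum 250
  km 49 (Q, w=20) → cum 270
  km 60 (R, w=175) → cum 445  ≥ 374.5 → median here
  km 68 (S, w=50) → cum 495
  km 90 (T, w=4) → cum 499
  km 100 (U, w=250) → cum 749
Optimal location: km 60.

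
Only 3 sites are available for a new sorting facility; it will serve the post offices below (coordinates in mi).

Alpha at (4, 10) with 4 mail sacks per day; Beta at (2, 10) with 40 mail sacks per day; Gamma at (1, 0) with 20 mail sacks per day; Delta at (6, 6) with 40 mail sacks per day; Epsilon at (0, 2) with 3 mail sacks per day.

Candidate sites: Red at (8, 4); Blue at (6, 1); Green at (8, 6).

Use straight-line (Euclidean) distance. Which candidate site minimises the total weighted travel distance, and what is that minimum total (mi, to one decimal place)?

Total weighted distance at each candidate:
  Red (8, 4): total = 667.4
  Blue (6, 1): total = 751.1
  Green (8, 6): total = 602.3
Minimum is at Green with total 602.3 mi.

Green, total 602.3 mi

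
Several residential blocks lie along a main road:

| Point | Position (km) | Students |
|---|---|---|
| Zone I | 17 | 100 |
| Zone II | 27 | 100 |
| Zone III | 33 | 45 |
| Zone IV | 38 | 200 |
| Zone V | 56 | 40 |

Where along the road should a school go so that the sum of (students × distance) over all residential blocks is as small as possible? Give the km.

x = 33

For a sum of weighted absolute distances on a line, the optimum is the weighted median (not the mean). Total weight W = 485; half-weight = 242.5.
Sort by position and accumulate weight:
  km 17 (Zone I, w=100) → cum 100
  km 27 (Zone II, w=100) → cum 200
  km 33 (Zone III, w=45) → cum 245  ≥ 242.5 → median here
  km 38 (Zone IV, w=200) → cum 445
  km 56 (Zone V, w=40) → cum 485
Optimal location: km 33.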